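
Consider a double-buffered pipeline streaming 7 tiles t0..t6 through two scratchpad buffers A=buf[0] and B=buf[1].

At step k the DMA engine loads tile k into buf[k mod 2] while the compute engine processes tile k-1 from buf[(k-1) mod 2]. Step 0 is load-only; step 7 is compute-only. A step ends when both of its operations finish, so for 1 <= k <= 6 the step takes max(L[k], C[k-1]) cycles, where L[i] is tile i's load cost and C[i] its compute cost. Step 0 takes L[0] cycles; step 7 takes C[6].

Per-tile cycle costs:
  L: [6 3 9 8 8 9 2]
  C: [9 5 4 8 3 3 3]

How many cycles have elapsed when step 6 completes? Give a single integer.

end_cycle[6] = 52

step 0: L[0]=6 → dur=6, Σ=6 | A=load:t0 B=idle [load-only]
step 1: L[1]=3 C[0]=9 → dur=9, Σ=15 | A=compute:t0 B=load:t1 [compute-bound]
step 2: L[2]=9 C[1]=5 → dur=9, Σ=24 | A=load:t2 B=compute:t1 [load-bound]
step 3: L[3]=8 C[2]=4 → dur=8, Σ=32 | A=compute:t2 B=load:t3 [load-bound]
step 4: L[4]=8 C[3]=8 → dur=8, Σ=40 | A=load:t4 B=compute:t3 [tied]
step 5: L[5]=9 C[4]=3 → dur=9, Σ=49 | A=compute:t4 B=load:t5 [load-bound]
step 6: L[6]=2 C[5]=3 → dur=3, Σ=52 | A=load:t6 B=compute:t5 [compute-bound]
step 7: C[6]=3 → dur=3, Σ=55 | A=compute:t6 B=idle [compute-only]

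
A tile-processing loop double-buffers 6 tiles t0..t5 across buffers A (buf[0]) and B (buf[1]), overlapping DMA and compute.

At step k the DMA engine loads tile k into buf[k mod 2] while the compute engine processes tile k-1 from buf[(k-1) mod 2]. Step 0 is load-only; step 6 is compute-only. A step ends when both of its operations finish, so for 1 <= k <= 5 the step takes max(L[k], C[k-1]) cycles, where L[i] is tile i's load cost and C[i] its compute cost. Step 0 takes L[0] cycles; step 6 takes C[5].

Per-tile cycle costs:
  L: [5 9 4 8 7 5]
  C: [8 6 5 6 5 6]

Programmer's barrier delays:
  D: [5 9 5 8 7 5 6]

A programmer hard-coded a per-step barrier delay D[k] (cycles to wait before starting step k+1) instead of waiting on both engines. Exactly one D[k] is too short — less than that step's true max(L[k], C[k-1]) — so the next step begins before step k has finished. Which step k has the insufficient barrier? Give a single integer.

hazard at step 2

step 0: need L[0]=5 = 5; D[0]=5 ok
step 1: need max(L[1]=9,C[0]=8) = 9; D[1]=9 ok
step 2: need max(L[2]=4,C[1]=6) = 6; D[2]=5 SHORT
step 3: need max(L[3]=8,C[2]=5) = 8; D[3]=8 ok
step 4: need max(L[4]=7,C[3]=6) = 7; D[4]=7 ok
step 5: need max(L[5]=5,C[4]=5) = 5; D[5]=5 ok
step 6: need C[5]=6 = 6; D[6]=6 ok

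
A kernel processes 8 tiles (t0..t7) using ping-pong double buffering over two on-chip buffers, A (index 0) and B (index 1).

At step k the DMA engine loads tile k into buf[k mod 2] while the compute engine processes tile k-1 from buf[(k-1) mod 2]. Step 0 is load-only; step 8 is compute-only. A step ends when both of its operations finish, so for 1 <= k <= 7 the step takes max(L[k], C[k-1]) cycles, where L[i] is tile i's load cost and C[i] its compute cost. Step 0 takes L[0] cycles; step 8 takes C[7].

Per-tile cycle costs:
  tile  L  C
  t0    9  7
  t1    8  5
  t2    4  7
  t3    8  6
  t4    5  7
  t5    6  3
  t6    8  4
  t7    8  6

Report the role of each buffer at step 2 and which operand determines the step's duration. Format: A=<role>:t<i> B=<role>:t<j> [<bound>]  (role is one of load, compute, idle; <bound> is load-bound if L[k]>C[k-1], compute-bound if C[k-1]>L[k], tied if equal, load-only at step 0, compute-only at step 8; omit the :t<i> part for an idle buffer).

step 2: A=load:t2 B=compute:t1 [compute-bound]

step 0: L[0]=9 → dur=9, Σ=9 | A=load:t0 B=idle [load-only]
step 1: L[1]=8 C[0]=7 → dur=8, Σ=17 | A=compute:t0 B=load:t1 [load-bound]
step 2: L[2]=4 C[1]=5 → dur=5, Σ=22 | A=load:t2 B=compute:t1 [compute-bound]
step 3: L[3]=8 C[2]=7 → dur=8, Σ=30 | A=compute:t2 B=load:t3 [load-bound]
step 4: L[4]=5 C[3]=6 → dur=6, Σ=36 | A=load:t4 B=compute:t3 [compute-bound]
step 5: L[5]=6 C[4]=7 → dur=7, Σ=43 | A=compute:t4 B=load:t5 [compute-bound]
step 6: L[6]=8 C[5]=3 → dur=8, Σ=51 | A=load:t6 B=compute:t5 [load-bound]
step 7: L[7]=8 C[6]=4 → dur=8, Σ=59 | A=compute:t6 B=load:t7 [load-bound]
step 8: C[7]=6 → dur=6, Σ=65 | A=idle B=compute:t7 [compute-only]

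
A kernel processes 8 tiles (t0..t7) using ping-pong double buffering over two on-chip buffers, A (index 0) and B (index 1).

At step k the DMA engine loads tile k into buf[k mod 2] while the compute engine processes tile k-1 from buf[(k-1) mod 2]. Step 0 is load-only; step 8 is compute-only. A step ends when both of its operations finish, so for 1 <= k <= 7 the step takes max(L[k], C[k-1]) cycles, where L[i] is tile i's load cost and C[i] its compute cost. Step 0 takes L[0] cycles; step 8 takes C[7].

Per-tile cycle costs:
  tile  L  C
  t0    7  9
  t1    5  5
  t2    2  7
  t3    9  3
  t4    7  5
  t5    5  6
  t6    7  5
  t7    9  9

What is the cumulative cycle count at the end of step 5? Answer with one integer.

end_cycle[5] = 42

k=0 load=t0/7c comp=- wait=7 total=7
k=1 load=t1/5c comp=t0/9c wait=9 total=16
k=2 load=t2/2c comp=t1/5c wait=5 total=21
k=3 load=t3/9c comp=t2/7c wait=9 total=30
k=4 load=t4/7c comp=t3/3c wait=7 total=37
k=5 load=t5/5c comp=t4/5c wait=5 total=42
k=6 load=t6/7c comp=t5/6c wait=7 total=49
k=7 load=t7/9c comp=t6/5c wait=9 total=58
k=8 load=- comp=t7/9c wait=9 total=67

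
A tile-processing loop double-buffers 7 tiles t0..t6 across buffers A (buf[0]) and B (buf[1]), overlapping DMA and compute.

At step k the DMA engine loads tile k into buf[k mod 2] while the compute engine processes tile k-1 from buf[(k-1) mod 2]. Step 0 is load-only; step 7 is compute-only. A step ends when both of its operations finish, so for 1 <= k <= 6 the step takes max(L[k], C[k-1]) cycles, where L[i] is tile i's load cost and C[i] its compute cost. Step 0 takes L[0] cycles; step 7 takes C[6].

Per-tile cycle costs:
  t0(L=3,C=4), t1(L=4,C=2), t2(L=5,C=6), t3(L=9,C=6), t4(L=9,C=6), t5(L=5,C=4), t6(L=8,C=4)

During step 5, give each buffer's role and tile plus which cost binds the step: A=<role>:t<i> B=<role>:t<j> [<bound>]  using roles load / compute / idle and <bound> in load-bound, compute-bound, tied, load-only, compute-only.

k=0 load=t0/3c comp=- wait=3 total=3
k=1 load=t1/4c comp=t0/4c wait=4 total=7
k=2 load=t2/5c comp=t1/2c wait=5 total=12
k=3 load=t3/9c comp=t2/6c wait=9 total=21
k=4 load=t4/9c comp=t3/6c wait=9 total=30
k=5 load=t5/5c comp=t4/6c wait=6 total=36
k=6 load=t6/8c comp=t5/4c wait=8 total=44
k=7 load=- comp=t6/4c wait=4 total=48

step 5: A=compute:t4 B=load:t5 [compute-bound]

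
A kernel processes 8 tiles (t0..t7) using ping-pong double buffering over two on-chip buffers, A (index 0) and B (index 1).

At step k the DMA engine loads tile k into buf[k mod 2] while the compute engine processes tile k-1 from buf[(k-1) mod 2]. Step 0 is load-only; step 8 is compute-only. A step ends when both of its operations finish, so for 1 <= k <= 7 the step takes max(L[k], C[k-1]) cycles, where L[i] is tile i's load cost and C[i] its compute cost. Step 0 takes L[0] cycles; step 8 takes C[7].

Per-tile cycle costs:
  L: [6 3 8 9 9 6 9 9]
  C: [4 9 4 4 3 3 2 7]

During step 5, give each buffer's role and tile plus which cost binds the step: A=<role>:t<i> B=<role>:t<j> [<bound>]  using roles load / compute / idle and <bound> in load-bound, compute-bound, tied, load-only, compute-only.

k=0 load=t0/6c comp=- wait=6 total=6
k=1 load=t1/3c comp=t0/4c wait=4 total=10
k=2 load=t2/8c comp=t1/9c wait=9 total=19
k=3 load=t3/9c comp=t2/4c wait=9 total=28
k=4 load=t4/9c comp=t3/4c wait=9 total=37
k=5 load=t5/6c comp=t4/3c wait=6 total=43
k=6 load=t6/9c comp=t5/3c wait=9 total=52
k=7 load=t7/9c comp=t6/2c wait=9 total=61
k=8 load=- comp=t7/7c wait=7 total=68

step 5: A=compute:t4 B=load:t5 [load-bound]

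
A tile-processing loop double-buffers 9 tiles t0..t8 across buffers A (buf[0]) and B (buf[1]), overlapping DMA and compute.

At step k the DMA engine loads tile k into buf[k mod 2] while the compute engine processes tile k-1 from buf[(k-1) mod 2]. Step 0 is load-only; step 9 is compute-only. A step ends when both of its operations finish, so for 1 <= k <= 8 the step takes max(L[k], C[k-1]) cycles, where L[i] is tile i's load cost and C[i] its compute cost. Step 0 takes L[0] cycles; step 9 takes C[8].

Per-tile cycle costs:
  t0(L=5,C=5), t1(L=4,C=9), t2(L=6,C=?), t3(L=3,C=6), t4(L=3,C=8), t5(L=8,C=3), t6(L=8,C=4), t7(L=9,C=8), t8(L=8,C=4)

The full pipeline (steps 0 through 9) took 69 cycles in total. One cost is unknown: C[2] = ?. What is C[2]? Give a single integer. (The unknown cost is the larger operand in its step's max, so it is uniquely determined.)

step 0 = dur = L[0]=5 = 5
step 1 = dur = max(L[1]=4, C[0]=5) = 5
step 2 = dur = max(L[2]=6, C[1]=9) = 9
step 3 = dur = max(L[3]=3, C[2]=?) = C[2]  (unknown; binding)
step 4 = dur = max(L[4]=3, C[3]=6) = 6
step 5 = dur = max(L[5]=8, C[4]=8) = 8
step 6 = dur = max(L[6]=8, C[5]=3) = 8
step 7 = dur = max(L[7]=9, C[6]=4) = 9
step 8 = dur = max(L[8]=8, C[7]=8) = 8
step 9 = dur = C[8]=4 = 4
sum of known step durations = 62
dur[3] = total - known = 69 - 62 = 7
C[2] is the binding max in step 3, so C[2] = dur[3] = 7

C[2] = 7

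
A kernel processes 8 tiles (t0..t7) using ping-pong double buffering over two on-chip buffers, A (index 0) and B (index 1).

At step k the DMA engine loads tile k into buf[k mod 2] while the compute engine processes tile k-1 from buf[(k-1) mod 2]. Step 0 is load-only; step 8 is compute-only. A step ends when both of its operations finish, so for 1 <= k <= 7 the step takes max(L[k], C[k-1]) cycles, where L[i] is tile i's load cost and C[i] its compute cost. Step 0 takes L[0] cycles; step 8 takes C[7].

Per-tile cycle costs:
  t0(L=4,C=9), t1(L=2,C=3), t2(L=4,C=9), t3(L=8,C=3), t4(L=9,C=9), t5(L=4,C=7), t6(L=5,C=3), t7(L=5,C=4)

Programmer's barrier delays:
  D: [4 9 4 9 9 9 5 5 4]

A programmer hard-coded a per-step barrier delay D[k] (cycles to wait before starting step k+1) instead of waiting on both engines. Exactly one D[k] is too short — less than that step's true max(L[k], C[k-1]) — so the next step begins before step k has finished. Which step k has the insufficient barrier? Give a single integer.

k=0 barrier L[0]=4→4c, D[0]=4 ok
k=1 barrier max(L[1]=2,C[0]=9)→9c, D[1]=9 ok
k=2 barrier max(L[2]=4,C[1]=3)→4c, D[2]=4 ok
k=3 barrier max(L[3]=8,C[2]=9)→9c, D[3]=9 ok
k=4 barrier max(L[4]=9,C[3]=3)→9c, D[4]=9 ok
k=5 barrier max(L[5]=4,C[4]=9)→9c, D[5]=9 ok
k=6 barrier max(L[6]=5,C[5]=7)→7c, D[6]=5 SHORT
k=7 barrier max(L[7]=5,C[6]=3)→5c, D[7]=5 ok
k=8 barrier C[7]=4→4c, D[8]=4 ok

hazard at step 6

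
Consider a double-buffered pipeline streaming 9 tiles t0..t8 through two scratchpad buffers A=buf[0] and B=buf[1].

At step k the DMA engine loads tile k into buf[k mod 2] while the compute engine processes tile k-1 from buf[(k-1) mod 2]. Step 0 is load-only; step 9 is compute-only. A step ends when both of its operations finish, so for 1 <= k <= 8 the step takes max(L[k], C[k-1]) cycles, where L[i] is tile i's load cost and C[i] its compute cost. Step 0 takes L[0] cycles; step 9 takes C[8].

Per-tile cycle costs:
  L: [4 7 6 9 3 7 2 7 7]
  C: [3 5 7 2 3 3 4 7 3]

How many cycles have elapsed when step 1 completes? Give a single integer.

step 0: L[0]=4 → dur=4, Σ=4 | A=load:t0 B=idle [load-only]
step 1: L[1]=7 C[0]=3 → dur=7, Σ=11 | A=compute:t0 B=load:t1 [load-bound]
step 2: L[2]=6 C[1]=5 → dur=6, Σ=17 | A=load:t2 B=compute:t1 [load-bound]
step 3: L[3]=9 C[2]=7 → dur=9, Σ=26 | A=compute:t2 B=load:t3 [load-bound]
step 4: L[4]=3 C[3]=2 → dur=3, Σ=29 | A=load:t4 B=compute:t3 [load-bound]
step 5: L[5]=7 C[4]=3 → dur=7, Σ=36 | A=compute:t4 B=load:t5 [load-bound]
step 6: L[6]=2 C[5]=3 → dur=3, Σ=39 | A=load:t6 B=compute:t5 [compute-bound]
step 7: L[7]=7 C[6]=4 → dur=7, Σ=46 | A=compute:t6 B=load:t7 [load-bound]
step 8: L[8]=7 C[7]=7 → dur=7, Σ=53 | A=load:t8 B=compute:t7 [tied]
step 9: C[8]=3 → dur=3, Σ=56 | A=compute:t8 B=idle [compute-only]

end_cycle[1] = 11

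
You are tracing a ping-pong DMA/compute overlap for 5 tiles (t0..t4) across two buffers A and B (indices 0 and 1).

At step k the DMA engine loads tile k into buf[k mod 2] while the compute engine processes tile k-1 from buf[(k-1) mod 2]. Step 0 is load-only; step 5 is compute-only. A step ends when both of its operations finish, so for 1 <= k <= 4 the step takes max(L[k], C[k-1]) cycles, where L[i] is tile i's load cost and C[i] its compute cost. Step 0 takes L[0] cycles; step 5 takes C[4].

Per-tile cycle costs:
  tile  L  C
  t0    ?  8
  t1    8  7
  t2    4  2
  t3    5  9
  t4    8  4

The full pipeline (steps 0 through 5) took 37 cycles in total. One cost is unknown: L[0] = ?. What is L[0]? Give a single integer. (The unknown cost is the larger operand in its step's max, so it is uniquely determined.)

step 0 = dur = L[0]=? = L[0]  (unknown; binding)
step 1 = dur = max(L[1]=8, C[0]=8) = 8
step 2 = dur = max(L[2]=4, C[1]=7) = 7
step 3 = dur = max(L[3]=5, C[2]=2) = 5
step 4 = dur = max(L[4]=8, C[3]=9) = 9
step 5 = dur = C[4]=4 = 4
sum of known step durations = 33
dur[0] = total - known = 37 - 33 = 4
L[0] is the binding max in step 0, so L[0] = dur[0] = 4

L[0] = 4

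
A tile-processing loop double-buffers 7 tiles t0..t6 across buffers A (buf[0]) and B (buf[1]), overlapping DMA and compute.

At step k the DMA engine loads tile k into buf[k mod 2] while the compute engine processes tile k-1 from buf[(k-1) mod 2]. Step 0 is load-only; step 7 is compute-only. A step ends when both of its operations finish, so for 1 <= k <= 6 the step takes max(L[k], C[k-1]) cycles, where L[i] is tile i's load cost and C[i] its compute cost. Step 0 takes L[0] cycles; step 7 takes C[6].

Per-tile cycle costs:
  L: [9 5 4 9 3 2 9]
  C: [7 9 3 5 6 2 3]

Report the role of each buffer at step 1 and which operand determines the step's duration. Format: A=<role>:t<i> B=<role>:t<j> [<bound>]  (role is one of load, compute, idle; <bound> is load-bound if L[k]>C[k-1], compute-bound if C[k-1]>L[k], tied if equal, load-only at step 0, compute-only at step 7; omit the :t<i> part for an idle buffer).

step 1: A=compute:t0 B=load:t1 [compute-bound]

step 0: L[0]=9 → dur=9, Σ=9 | A=load:t0 B=idle [load-only]
step 1: L[1]=5 C[0]=7 → dur=7, Σ=16 | A=compute:t0 B=load:t1 [compute-bound]
step 2: L[2]=4 C[1]=9 → dur=9, Σ=25 | A=load:t2 B=compute:t1 [compute-bound]
step 3: L[3]=9 C[2]=3 → dur=9, Σ=34 | A=compute:t2 B=load:t3 [load-bound]
step 4: L[4]=3 C[3]=5 → dur=5, Σ=39 | A=load:t4 B=compute:t3 [compute-bound]
step 5: L[5]=2 C[4]=6 → dur=6, Σ=45 | A=compute:t4 B=load:t5 [compute-bound]
step 6: L[6]=9 C[5]=2 → dur=9, Σ=54 | A=load:t6 B=compute:t5 [load-bound]
step 7: C[6]=3 → dur=3, Σ=57 | A=compute:t6 B=idle [compute-only]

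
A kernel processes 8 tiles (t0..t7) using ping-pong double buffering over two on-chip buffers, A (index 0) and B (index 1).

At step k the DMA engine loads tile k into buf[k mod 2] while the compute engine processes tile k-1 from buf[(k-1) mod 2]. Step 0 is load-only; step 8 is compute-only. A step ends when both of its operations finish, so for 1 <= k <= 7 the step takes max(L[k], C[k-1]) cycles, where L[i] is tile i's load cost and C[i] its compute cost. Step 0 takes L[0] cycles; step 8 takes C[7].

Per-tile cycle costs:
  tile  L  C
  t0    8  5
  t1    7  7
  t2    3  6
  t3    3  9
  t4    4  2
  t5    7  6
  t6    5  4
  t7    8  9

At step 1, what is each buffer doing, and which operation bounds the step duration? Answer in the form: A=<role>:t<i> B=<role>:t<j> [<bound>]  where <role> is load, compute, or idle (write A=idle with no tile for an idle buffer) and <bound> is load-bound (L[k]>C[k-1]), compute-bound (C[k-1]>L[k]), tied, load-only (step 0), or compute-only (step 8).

[0] DMA t0→A (8c) ∥ CU idle ⇒ 8c, clock 8
[1] DMA t1→B (7c) ∥ CU A:t0 (5c) ⇒ 7c, clock 15
[2] DMA t2→A (3c) ∥ CU B:t1 (7c) ⇒ 7c, clock 22
[3] DMA t3→B (3c) ∥ CU A:t2 (6c) ⇒ 6c, clock 28
[4] DMA t4→A (4c) ∥ CU B:t3 (9c) ⇒ 9c, clock 37
[5] DMA t5→B (7c) ∥ CU A:t4 (2c) ⇒ 7c, clock 44
[6] DMA t6→A (5c) ∥ CU B:t5 (6c) ⇒ 6c, clock 50
[7] DMA t7→B (8c) ∥ CU A:t6 (4c) ⇒ 8c, clock 58
[8] DMA idle ∥ CU B:t7 (9c) ⇒ 9c, clock 67

step 1: A=compute:t0 B=load:t1 [load-bound]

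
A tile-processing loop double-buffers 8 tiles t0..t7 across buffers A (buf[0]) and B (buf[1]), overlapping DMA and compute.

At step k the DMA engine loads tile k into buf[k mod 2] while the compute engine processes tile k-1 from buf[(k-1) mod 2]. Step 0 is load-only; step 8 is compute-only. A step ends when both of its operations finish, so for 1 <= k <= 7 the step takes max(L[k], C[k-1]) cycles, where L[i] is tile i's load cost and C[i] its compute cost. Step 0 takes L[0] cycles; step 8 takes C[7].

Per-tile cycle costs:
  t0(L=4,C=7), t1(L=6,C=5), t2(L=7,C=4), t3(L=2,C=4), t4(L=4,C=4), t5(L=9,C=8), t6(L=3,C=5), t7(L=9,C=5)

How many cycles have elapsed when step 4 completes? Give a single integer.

end_cycle[4] = 26

step 0: L[0]=4 → dur=4, Σ=4 | A=load:t0 B=idle [load-only]
step 1: L[1]=6 C[0]=7 → dur=7, Σ=11 | A=compute:t0 B=load:t1 [compute-bound]
step 2: L[2]=7 C[1]=5 → dur=7, Σ=18 | A=load:t2 B=compute:t1 [load-bound]
step 3: L[3]=2 C[2]=4 → dur=4, Σ=22 | A=compute:t2 B=load:t3 [compute-bound]
step 4: L[4]=4 C[3]=4 → dur=4, Σ=26 | A=load:t4 B=compute:t3 [tied]
step 5: L[5]=9 C[4]=4 → dur=9, Σ=35 | A=compute:t4 B=load:t5 [load-bound]
step 6: L[6]=3 C[5]=8 → dur=8, Σ=43 | A=load:t6 B=compute:t5 [compute-bound]
step 7: L[7]=9 C[6]=5 → dur=9, Σ=52 | A=compute:t6 B=load:t7 [load-bound]
step 8: C[7]=5 → dur=5, Σ=57 | A=idle B=compute:t7 [compute-only]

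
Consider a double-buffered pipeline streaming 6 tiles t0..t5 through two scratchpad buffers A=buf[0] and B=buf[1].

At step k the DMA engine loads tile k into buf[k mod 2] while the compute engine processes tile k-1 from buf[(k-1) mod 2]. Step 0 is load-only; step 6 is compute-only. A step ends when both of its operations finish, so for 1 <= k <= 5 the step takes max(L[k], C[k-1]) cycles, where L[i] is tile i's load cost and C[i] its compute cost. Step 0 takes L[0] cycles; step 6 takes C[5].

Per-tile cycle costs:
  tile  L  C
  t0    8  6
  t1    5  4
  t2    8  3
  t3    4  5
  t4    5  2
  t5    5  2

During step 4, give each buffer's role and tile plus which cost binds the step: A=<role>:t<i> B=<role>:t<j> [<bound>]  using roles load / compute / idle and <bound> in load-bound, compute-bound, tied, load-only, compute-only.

  0. 8=8c; end=8; A:t0 B:-
  1. max(5,6)=6c; end=14; A:t0 B:t1
  2. max(8,4)=8c; end=22; A:t2 B:t1
  3. max(4,3)=4c; end=26; A:t2 B:t3
  4. max(5,5)=5c; end=31; A:t4 B:t3
  5. max(5,2)=5c; end=36; A:t4 B:t5
  6. 2=2c; end=38; A:t4 B:t5

step 4: A=load:t4 B=compute:t3 [tied]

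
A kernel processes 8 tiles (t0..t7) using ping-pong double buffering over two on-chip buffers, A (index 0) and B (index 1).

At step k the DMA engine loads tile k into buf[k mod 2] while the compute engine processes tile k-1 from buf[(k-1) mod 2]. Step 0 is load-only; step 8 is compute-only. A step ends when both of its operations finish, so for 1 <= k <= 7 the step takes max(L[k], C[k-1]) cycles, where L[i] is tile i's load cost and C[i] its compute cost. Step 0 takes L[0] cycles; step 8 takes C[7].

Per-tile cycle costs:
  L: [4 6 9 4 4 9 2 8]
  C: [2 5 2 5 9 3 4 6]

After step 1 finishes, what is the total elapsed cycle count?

[0] DMA t0→A (4c) ∥ CU idle ⇒ 4c, clock 4
[1] DMA t1→B (6c) ∥ CU A:t0 (2c) ⇒ 6c, clock 10
[2] DMA t2→A (9c) ∥ CU B:t1 (5c) ⇒ 9c, clock 19
[3] DMA t3→B (4c) ∥ CU A:t2 (2c) ⇒ 4c, clock 23
[4] DMA t4→A (4c) ∥ CU B:t3 (5c) ⇒ 5c, clock 28
[5] DMA t5→B (9c) ∥ CU A:t4 (9c) ⇒ 9c, clock 37
[6] DMA t6→A (2c) ∥ CU B:t5 (3c) ⇒ 3c, clock 40
[7] DMA t7→B (8c) ∥ CU A:t6 (4c) ⇒ 8c, clock 48
[8] DMA idle ∥ CU B:t7 (6c) ⇒ 6c, clock 54

end_cycle[1] = 10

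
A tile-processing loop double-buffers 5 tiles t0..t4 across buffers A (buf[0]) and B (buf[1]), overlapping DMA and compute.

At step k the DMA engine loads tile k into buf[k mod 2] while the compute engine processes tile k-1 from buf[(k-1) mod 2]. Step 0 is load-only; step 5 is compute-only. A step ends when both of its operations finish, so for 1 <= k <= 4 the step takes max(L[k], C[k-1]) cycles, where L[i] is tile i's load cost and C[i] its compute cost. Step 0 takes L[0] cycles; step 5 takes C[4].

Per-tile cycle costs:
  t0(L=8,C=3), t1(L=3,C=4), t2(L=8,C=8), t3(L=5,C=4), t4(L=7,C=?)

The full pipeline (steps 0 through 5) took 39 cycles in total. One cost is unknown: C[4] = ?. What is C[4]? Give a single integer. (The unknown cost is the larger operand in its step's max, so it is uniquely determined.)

step 0 | dur = L[0]=8 = 8
step 1 | dur = max(L[1]=3, C[0]=3) = 3
step 2 | dur = max(L[2]=8, C[1]=4) = 8
step 3 | dur = max(L[3]=5, C[2]=8) = 8
step 4 | dur = max(L[4]=7, C[3]=4) = 7
step 5 | dur = C[4]=? = C[4]  (unknown; binding)
sum of known step durations = 34
dur[5] = total - known = 39 - 34 = 5
C[4] is the binding max in step 5, so C[4] = dur[5] = 5

C[4] = 5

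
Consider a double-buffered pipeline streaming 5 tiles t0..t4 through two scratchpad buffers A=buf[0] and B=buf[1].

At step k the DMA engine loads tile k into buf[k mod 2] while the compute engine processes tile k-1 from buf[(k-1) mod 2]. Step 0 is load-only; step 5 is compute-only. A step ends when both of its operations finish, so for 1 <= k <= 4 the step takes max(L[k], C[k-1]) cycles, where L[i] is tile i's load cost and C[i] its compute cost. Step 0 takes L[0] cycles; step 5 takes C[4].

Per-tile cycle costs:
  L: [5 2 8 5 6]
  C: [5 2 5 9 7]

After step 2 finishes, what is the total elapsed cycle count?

k=0 load=t0/5c comp=- wait=5 total=5
k=1 load=t1/2c comp=t0/5c wait=5 total=10
k=2 load=t2/8c comp=t1/2c wait=8 total=18
k=3 load=t3/5c comp=t2/5c wait=5 total=23
k=4 load=t4/6c comp=t3/9c wait=9 total=32
k=5 load=- comp=t4/7c wait=7 total=39

end_cycle[2] = 18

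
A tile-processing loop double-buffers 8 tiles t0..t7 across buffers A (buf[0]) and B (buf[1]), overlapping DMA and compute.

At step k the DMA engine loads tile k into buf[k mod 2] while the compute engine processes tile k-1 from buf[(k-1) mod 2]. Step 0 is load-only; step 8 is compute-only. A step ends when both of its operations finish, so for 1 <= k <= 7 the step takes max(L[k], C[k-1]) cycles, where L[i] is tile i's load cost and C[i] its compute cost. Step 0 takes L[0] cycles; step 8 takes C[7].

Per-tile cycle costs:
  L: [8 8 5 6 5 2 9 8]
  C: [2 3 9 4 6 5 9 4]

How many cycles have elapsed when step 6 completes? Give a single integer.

  0. 8=8c; end=8; A:t0 B:-
  1. max(8,2)=8c; end=16; A:t0 B:t1
  2. max(5,3)=5c; end=21; A:t2 B:t1
  3. max(6,9)=9c; end=30; A:t2 B:t3
  4. max(5,4)=5c; end=35; A:t4 B:t3
  5. max(2,6)=6c; end=41; A:t4 B:t5
  6. max(9,5)=9c; end=50; A:t6 B:t5
  7. max(8,9)=9c; end=59; A:t6 B:t7
  8. 4=4c; end=63; A:t6 B:t7

end_cycle[6] = 50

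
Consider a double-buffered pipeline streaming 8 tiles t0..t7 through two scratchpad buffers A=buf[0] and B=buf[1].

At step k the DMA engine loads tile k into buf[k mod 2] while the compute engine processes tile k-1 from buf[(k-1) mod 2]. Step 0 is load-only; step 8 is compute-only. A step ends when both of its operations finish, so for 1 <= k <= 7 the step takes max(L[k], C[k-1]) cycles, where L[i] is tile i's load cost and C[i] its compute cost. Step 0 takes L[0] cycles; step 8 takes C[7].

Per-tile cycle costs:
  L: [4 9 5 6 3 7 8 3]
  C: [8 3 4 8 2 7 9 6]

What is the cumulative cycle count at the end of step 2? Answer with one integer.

end_cycle[2] = 18

  0. 4=4c; end=4; A:t0 B:-
  1. max(9,8)=9c; end=13; A:t0 B:t1
  2. max(5,3)=5c; end=18; A:t2 B:t1
  3. max(6,4)=6c; end=24; A:t2 B:t3
  4. max(3,8)=8c; end=32; A:t4 B:t3
  5. max(7,2)=7c; end=39; A:t4 B:t5
  6. max(8,7)=8c; end=47; A:t6 B:t5
  7. max(3,9)=9c; end=56; A:t6 B:t7
  8. 6=6c; end=62; A:t6 B:t7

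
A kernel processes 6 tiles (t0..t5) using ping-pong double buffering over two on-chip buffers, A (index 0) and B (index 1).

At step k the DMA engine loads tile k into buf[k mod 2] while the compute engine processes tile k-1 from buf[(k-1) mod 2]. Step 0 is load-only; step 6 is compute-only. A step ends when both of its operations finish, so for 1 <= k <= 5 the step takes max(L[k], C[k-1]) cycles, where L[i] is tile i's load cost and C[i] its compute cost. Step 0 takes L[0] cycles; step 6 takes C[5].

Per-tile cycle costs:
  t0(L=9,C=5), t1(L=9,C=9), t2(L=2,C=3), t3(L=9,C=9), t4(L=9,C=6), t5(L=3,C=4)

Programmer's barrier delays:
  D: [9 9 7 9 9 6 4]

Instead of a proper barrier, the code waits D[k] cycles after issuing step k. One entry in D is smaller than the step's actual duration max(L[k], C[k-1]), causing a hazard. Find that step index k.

k=0 barrier L[0]=9→9c, D[0]=9 ok
k=1 barrier max(L[1]=9,C[0]=5)→9c, D[1]=9 ok
k=2 barrier max(L[2]=2,C[1]=9)→9c, D[2]=7 SHORT
k=3 barrier max(L[3]=9,C[2]=3)→9c, D[3]=9 ok
k=4 barrier max(L[4]=9,C[3]=9)→9c, D[4]=9 ok
k=5 barrier max(L[5]=3,C[4]=6)→6c, D[5]=6 ok
k=6 barrier C[5]=4→4c, D[6]=4 ok

hazard at step 2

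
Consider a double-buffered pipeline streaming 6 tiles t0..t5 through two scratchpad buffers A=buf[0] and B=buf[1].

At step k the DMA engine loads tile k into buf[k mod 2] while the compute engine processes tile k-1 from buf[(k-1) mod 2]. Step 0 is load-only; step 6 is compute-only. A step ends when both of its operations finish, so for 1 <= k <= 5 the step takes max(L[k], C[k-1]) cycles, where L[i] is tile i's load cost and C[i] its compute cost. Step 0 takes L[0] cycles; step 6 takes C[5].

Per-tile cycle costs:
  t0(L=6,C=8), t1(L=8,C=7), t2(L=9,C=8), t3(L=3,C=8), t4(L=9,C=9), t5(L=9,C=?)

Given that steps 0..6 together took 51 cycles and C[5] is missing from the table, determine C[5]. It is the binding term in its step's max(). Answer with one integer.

step 0 | dur = L[0]=6 = 6
step 1 | dur = max(L[1]=8, C[0]=8) = 8
step 2 | dur = max(L[2]=9, C[1]=7) = 9
step 3 | dur = max(L[3]=3, C[2]=8) = 8
step 4 | dur = max(L[4]=9, C[3]=8) = 9
step 5 | dur = max(L[5]=9, C[4]=9) = 9
step 6 | dur = C[5]=? = C[5]  (unknown; binding)
sum of known step durations = 49
dur[6] = total - known = 51 - 49 = 2
C[5] is the binding max in step 6, so C[5] = dur[6] = 2

C[5] = 2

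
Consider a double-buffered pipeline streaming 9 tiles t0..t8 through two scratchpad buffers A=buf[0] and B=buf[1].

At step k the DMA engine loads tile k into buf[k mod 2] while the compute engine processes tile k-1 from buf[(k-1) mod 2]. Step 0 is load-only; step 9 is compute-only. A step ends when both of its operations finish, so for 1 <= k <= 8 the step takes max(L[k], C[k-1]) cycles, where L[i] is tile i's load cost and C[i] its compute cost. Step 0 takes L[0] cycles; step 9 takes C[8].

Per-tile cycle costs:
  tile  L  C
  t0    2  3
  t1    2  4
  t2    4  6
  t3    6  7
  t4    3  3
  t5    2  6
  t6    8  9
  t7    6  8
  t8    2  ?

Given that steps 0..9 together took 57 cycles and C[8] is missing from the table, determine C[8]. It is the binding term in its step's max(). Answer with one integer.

C[8] = 7

step 0: dur = L[0]=2 = 2
step 1: dur = max(L[1]=2, C[0]=3) = 3
step 2: dur = max(L[2]=4, C[1]=4) = 4
step 3: dur = max(L[3]=6, C[2]=6) = 6
step 4: dur = max(L[4]=3, C[3]=7) = 7
step 5: dur = max(L[5]=2, C[4]=3) = 3
step 6: dur = max(L[6]=8, C[5]=6) = 8
step 7: dur = max(L[7]=6, C[6]=9) = 9
step 8: dur = max(L[8]=2, C[7]=8) = 8
step 9: dur = C[8]=? = C[8]  (unknown; binding)
sum of known step durations = 50
dur[9] = total - known = 57 - 50 = 7
C[8] is the binding max in step 9, so C[8] = dur[9] = 7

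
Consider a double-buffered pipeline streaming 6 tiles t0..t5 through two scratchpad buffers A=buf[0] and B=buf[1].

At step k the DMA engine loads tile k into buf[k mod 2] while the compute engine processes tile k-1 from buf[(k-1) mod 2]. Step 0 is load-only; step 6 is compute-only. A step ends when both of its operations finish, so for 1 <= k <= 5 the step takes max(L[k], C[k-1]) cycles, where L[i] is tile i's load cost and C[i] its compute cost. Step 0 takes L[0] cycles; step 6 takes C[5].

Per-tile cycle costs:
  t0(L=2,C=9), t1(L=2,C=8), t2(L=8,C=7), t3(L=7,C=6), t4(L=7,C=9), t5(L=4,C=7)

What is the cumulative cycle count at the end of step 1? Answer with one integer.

step 0: L[0]=2 → dur=2, Σ=2 | A=load:t0 B=idle [load-only]
step 1: L[1]=2 C[0]=9 → dur=9, Σ=11 | A=compute:t0 B=load:t1 [compute-bound]
step 2: L[2]=8 C[1]=8 → dur=8, Σ=19 | A=load:t2 B=compute:t1 [tied]
step 3: L[3]=7 C[2]=7 → dur=7, Σ=26 | A=compute:t2 B=load:t3 [tied]
step 4: L[4]=7 C[3]=6 → dur=7, Σ=33 | A=load:t4 B=compute:t3 [load-bound]
step 5: L[5]=4 C[4]=9 → dur=9, Σ=42 | A=compute:t4 B=load:t5 [compute-bound]
step 6: C[5]=7 → dur=7, Σ=49 | A=idle B=compute:t5 [compute-only]

end_cycle[1] = 11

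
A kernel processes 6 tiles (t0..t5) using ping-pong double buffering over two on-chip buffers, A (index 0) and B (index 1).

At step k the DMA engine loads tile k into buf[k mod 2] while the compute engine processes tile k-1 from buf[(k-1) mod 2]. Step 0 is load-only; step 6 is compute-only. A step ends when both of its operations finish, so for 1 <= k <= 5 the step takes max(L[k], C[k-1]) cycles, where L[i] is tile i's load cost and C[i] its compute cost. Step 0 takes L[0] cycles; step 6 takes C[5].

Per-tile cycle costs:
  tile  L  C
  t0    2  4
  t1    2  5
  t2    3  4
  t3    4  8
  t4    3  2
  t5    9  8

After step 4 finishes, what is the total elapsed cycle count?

  0. 2=2c; end=2; A:t0 B:-
  1. max(2,4)=4c; end=6; A:t0 B:t1
  2. max(3,5)=5c; end=11; A:t2 B:t1
  3. max(4,4)=4c; end=15; A:t2 B:t3
  4. max(3,8)=8c; end=23; A:t4 B:t3
  5. max(9,2)=9c; end=32; A:t4 B:t5
  6. 8=8c; end=40; A:t4 B:t5

end_cycle[4] = 23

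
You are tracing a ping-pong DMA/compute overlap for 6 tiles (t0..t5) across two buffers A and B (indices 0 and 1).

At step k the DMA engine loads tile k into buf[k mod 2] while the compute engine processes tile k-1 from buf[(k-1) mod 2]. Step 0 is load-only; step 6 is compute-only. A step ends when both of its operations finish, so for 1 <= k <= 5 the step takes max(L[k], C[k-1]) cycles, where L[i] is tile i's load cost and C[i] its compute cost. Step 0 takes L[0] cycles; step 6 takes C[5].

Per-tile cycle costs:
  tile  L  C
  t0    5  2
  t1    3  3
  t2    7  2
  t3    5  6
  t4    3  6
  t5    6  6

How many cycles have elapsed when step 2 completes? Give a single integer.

step 0: L[0]=5 → dur=5, Σ=5 | A=load:t0 B=idle [load-only]
step 1: L[1]=3 C[0]=2 → dur=3, Σ=8 | A=compute:t0 B=load:t1 [load-bound]
step 2: L[2]=7 C[1]=3 → dur=7, Σ=15 | A=load:t2 B=compute:t1 [load-bound]
step 3: L[3]=5 C[2]=2 → dur=5, Σ=20 | A=compute:t2 B=load:t3 [load-bound]
step 4: L[4]=3 C[3]=6 → dur=6, Σ=26 | A=load:t4 B=compute:t3 [compute-bound]
step 5: L[5]=6 C[4]=6 → dur=6, Σ=32 | A=compute:t4 B=load:t5 [tied]
step 6: C[5]=6 → dur=6, Σ=38 | A=idle B=compute:t5 [compute-only]

end_cycle[2] = 15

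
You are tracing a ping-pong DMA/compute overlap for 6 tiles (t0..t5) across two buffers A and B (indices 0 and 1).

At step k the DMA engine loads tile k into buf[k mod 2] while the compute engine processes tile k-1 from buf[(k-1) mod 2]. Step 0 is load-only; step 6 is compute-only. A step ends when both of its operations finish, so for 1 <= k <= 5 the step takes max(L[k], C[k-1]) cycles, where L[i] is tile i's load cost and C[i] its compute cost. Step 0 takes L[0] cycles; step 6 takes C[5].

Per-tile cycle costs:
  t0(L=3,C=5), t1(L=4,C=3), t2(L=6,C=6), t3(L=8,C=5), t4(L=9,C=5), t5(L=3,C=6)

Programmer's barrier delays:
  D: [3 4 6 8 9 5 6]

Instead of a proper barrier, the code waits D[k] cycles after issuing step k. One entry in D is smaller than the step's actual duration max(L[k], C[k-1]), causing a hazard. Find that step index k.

hazard at step 1

k=0 barrier L[0]=3→3c, D[0]=3 ok
k=1 barrier max(L[1]=4,C[0]=5)→5c, D[1]=4 SHORT
k=2 barrier max(L[2]=6,C[1]=3)→6c, D[2]=6 ok
k=3 barrier max(L[3]=8,C[2]=6)→8c, D[3]=8 ok
k=4 barrier max(L[4]=9,C[3]=5)→9c, D[4]=9 ok
k=5 barrier max(L[5]=3,C[4]=5)→5c, D[5]=5 ok
k=6 barrier C[5]=6→6c, D[6]=6 ok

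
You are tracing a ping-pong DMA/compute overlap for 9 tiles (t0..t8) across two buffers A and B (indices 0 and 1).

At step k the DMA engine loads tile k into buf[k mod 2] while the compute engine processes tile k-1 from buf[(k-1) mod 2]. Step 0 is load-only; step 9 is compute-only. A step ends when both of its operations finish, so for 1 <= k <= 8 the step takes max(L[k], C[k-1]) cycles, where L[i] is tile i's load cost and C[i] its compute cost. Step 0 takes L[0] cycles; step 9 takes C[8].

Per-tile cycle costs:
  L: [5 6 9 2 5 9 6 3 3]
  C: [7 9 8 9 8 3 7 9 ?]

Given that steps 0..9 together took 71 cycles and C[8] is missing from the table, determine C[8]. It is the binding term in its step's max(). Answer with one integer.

C[8] = 2

step 0 = dur = L[0]=5 = 5
step 1 = dur = max(L[1]=6, C[0]=7) = 7
step 2 = dur = max(L[2]=9, C[1]=9) = 9
step 3 = dur = max(L[3]=2, C[2]=8) = 8
step 4 = dur = max(L[4]=5, C[3]=9) = 9
step 5 = dur = max(L[5]=9, C[4]=8) = 9
step 6 = dur = max(L[6]=6, C[5]=3) = 6
step 7 = dur = max(L[7]=3, C[6]=7) = 7
step 8 = dur = max(L[8]=3, C[7]=9) = 9
step 9 = dur = C[8]=? = C[8]  (unknown; binding)
sum of known step durations = 69
dur[9] = total - known = 71 - 69 = 2
C[8] is the binding max in step 9, so C[8] = dur[9] = 2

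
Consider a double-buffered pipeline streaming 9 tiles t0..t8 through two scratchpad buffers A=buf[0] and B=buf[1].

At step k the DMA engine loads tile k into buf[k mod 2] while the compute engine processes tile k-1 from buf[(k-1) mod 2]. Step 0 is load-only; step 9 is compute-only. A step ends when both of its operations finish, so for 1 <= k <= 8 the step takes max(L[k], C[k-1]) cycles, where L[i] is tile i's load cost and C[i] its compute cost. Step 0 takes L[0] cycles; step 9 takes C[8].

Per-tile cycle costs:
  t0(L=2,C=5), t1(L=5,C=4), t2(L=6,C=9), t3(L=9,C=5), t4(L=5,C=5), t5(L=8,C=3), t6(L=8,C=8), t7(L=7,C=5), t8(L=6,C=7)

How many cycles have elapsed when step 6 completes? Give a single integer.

end_cycle[6] = 43

[0] DMA t0→A (2c) ∥ CU idle ⇒ 2c, clock 2
[1] DMA t1→B (5c) ∥ CU A:t0 (5c) ⇒ 5c, clock 7
[2] DMA t2→A (6c) ∥ CU B:t1 (4c) ⇒ 6c, clock 13
[3] DMA t3→B (9c) ∥ CU A:t2 (9c) ⇒ 9c, clock 22
[4] DMA t4→A (5c) ∥ CU B:t3 (5c) ⇒ 5c, clock 27
[5] DMA t5→B (8c) ∥ CU A:t4 (5c) ⇒ 8c, clock 35
[6] DMA t6→A (8c) ∥ CU B:t5 (3c) ⇒ 8c, clock 43
[7] DMA t7→B (7c) ∥ CU A:t6 (8c) ⇒ 8c, clock 51
[8] DMA t8→A (6c) ∥ CU B:t7 (5c) ⇒ 6c, clock 57
[9] DMA idle ∥ CU A:t8 (7c) ⇒ 7c, clock 64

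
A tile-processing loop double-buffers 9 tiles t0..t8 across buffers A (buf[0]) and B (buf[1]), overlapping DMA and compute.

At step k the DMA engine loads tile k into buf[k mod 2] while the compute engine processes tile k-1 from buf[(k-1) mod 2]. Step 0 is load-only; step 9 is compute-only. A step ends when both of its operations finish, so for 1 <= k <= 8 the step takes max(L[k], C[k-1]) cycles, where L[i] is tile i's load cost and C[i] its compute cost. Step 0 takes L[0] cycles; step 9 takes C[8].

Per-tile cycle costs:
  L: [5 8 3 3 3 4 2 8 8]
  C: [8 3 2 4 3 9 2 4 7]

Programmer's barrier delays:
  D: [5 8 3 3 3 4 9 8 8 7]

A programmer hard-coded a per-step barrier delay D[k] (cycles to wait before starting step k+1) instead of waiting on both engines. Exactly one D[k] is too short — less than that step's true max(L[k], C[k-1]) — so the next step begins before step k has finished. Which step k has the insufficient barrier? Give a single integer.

hazard at step 4

[0] required=L[0]=5=5 vs D=5 ok
[1] required=max(L[1]=8,C[0]=8)=8 vs D=8 ok
[2] required=max(L[2]=3,C[1]=3)=3 vs D=3 ok
[3] required=max(L[3]=3,C[2]=2)=3 vs D=3 ok
[4] required=max(L[4]=3,C[3]=4)=4 vs D=3 SHORT
[5] required=max(L[5]=4,C[4]=3)=4 vs D=4 ok
[6] required=max(L[6]=2,C[5]=9)=9 vs D=9 ok
[7] required=max(L[7]=8,C[6]=2)=8 vs D=8 ok
[8] required=max(L[8]=8,C[7]=4)=8 vs D=8 ok
[9] required=C[8]=7=7 vs D=7 ok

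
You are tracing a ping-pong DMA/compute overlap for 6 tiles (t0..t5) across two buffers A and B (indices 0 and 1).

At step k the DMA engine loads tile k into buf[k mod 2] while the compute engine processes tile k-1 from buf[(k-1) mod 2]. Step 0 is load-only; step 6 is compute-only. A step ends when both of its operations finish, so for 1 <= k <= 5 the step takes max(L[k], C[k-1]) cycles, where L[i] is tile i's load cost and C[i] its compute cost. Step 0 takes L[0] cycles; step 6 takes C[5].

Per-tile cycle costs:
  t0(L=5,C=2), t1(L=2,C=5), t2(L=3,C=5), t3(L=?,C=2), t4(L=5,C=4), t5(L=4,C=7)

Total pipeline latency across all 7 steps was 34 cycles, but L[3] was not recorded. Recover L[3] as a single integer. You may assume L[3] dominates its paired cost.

L[3] = 6

step 0: dur = L[0]=5 = 5
step 1: dur = max(L[1]=2, C[0]=2) = 2
step 2: dur = max(L[2]=3, C[1]=5) = 5
step 3: dur = max(L[3]=?, C[2]=5) = L[3]  (unknown; binding)
step 4: dur = max(L[4]=5, C[3]=2) = 5
step 5: dur = max(L[5]=4, C[4]=4) = 4
step 6: dur = C[5]=7 = 7
sum of known step durations = 28
dur[3] = total - known = 34 - 28 = 6
L[3] is the binding max in step 3, so L[3] = dur[3] = 6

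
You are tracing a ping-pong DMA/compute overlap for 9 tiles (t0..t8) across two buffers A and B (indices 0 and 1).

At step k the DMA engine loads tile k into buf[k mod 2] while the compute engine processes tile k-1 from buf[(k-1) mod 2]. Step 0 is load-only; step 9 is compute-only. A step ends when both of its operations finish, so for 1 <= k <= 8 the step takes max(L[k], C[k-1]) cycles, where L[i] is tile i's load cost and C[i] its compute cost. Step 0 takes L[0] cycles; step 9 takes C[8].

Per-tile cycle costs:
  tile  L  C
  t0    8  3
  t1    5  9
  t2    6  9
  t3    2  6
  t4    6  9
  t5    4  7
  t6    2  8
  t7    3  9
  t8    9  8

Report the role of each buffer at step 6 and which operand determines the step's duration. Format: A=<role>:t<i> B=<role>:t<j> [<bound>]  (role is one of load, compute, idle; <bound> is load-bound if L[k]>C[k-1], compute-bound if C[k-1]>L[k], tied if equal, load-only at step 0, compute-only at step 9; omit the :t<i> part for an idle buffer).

step 0: L[0]=8 → dur=8, Σ=8 | A=load:t0 B=idle [load-only]
step 1: L[1]=5 C[0]=3 → dur=5, Σ=13 | A=compute:t0 B=load:t1 [load-bound]
step 2: L[2]=6 C[1]=9 → dur=9, Σ=22 | A=load:t2 B=compute:t1 [compute-bound]
step 3: L[3]=2 C[2]=9 → dur=9, Σ=31 | A=compute:t2 B=load:t3 [compute-bound]
step 4: L[4]=6 C[3]=6 → dur=6, Σ=37 | A=load:t4 B=compute:t3 [tied]
step 5: L[5]=4 C[4]=9 → dur=9, Σ=46 | A=compute:t4 B=load:t5 [compute-bound]
step 6: L[6]=2 C[5]=7 → dur=7, Σ=53 | A=load:t6 B=compute:t5 [compute-bound]
step 7: L[7]=3 C[6]=8 → dur=8, Σ=61 | A=compute:t6 B=load:t7 [compute-bound]
step 8: L[8]=9 C[7]=9 → dur=9, Σ=70 | A=load:t8 B=compute:t7 [tied]
step 9: C[8]=8 → dur=8, Σ=78 | A=compute:t8 B=idle [compute-only]

step 6: A=load:t6 B=compute:t5 [compute-bound]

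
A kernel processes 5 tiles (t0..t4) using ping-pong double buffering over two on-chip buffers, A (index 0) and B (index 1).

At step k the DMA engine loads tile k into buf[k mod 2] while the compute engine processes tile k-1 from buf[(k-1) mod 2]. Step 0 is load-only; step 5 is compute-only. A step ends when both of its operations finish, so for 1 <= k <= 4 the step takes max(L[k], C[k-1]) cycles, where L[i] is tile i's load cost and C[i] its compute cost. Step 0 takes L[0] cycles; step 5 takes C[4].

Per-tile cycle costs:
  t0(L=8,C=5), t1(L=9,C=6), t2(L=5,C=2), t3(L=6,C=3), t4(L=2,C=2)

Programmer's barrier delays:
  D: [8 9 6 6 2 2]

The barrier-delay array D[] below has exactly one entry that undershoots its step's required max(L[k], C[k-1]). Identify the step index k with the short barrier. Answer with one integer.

[0] required=L[0]=8=8 vs D=8 ok
[1] required=max(L[1]=9,C[0]=5)=9 vs D=9 ok
[2] required=max(L[2]=5,C[1]=6)=6 vs D=6 ok
[3] required=max(L[3]=6,C[2]=2)=6 vs D=6 ok
[4] required=max(L[4]=2,C[3]=3)=3 vs D=2 SHORT
[5] required=C[4]=2=2 vs D=2 ok

hazard at step 4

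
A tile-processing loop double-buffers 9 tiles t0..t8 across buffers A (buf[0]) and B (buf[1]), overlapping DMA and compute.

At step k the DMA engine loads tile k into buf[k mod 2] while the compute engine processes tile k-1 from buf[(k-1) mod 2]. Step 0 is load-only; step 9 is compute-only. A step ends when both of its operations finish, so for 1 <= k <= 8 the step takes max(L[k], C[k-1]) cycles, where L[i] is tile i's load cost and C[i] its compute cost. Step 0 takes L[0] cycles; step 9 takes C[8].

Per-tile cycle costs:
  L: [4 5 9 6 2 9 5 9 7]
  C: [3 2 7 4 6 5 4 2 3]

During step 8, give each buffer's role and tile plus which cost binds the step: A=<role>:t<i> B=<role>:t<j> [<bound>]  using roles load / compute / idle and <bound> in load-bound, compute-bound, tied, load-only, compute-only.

step 8: A=load:t8 B=compute:t7 [load-bound]

step 0: L[0]=4 → dur=4, Σ=4 | A=load:t0 B=idle [load-only]
step 1: L[1]=5 C[0]=3 → dur=5, Σ=9 | A=compute:t0 B=load:t1 [load-bound]
step 2: L[2]=9 C[1]=2 → dur=9, Σ=18 | A=load:t2 B=compute:t1 [load-bound]
step 3: L[3]=6 C[2]=7 → dur=7, Σ=25 | A=compute:t2 B=load:t3 [compute-bound]
step 4: L[4]=2 C[3]=4 → dur=4, Σ=29 | A=load:t4 B=compute:t3 [compute-bound]
step 5: L[5]=9 C[4]=6 → dur=9, Σ=38 | A=compute:t4 B=load:t5 [load-bound]
step 6: L[6]=5 C[5]=5 → dur=5, Σ=43 | A=load:t6 B=compute:t5 [tied]
step 7: L[7]=9 C[6]=4 → dur=9, Σ=52 | A=compute:t6 B=load:t7 [load-bound]
step 8: L[8]=7 C[7]=2 → dur=7, Σ=59 | A=load:t8 B=compute:t7 [load-bound]
step 9: C[8]=3 → dur=3, Σ=62 | A=compute:t8 B=idle [compute-only]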